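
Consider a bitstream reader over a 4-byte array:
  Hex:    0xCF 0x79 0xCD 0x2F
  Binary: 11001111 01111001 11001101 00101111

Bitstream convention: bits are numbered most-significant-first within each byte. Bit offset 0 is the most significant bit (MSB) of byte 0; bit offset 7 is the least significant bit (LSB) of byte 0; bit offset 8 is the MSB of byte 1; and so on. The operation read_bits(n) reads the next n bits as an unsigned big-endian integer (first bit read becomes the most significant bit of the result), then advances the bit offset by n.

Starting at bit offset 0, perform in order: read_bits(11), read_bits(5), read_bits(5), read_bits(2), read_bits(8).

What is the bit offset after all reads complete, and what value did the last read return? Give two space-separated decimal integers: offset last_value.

Read 1: bits[0:11] width=11 -> value=1659 (bin 11001111011); offset now 11 = byte 1 bit 3; 21 bits remain
Read 2: bits[11:16] width=5 -> value=25 (bin 11001); offset now 16 = byte 2 bit 0; 16 bits remain
Read 3: bits[16:21] width=5 -> value=25 (bin 11001); offset now 21 = byte 2 bit 5; 11 bits remain
Read 4: bits[21:23] width=2 -> value=2 (bin 10); offset now 23 = byte 2 bit 7; 9 bits remain
Read 5: bits[23:31] width=8 -> value=151 (bin 10010111); offset now 31 = byte 3 bit 7; 1 bits remain

Answer: 31 151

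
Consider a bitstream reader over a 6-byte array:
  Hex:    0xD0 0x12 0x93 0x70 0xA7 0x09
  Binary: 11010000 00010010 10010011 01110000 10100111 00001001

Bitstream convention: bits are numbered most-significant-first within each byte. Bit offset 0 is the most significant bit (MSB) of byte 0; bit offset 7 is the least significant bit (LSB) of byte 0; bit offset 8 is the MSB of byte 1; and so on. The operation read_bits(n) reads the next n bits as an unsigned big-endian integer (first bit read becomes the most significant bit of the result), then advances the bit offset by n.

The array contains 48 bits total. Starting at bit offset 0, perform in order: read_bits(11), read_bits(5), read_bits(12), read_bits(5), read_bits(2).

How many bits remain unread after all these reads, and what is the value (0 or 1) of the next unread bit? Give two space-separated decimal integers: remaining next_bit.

Answer: 13 0

Derivation:
Read 1: bits[0:11] width=11 -> value=1664 (bin 11010000000); offset now 11 = byte 1 bit 3; 37 bits remain
Read 2: bits[11:16] width=5 -> value=18 (bin 10010); offset now 16 = byte 2 bit 0; 32 bits remain
Read 3: bits[16:28] width=12 -> value=2359 (bin 100100110111); offset now 28 = byte 3 bit 4; 20 bits remain
Read 4: bits[28:33] width=5 -> value=1 (bin 00001); offset now 33 = byte 4 bit 1; 15 bits remain
Read 5: bits[33:35] width=2 -> value=1 (bin 01); offset now 35 = byte 4 bit 3; 13 bits remain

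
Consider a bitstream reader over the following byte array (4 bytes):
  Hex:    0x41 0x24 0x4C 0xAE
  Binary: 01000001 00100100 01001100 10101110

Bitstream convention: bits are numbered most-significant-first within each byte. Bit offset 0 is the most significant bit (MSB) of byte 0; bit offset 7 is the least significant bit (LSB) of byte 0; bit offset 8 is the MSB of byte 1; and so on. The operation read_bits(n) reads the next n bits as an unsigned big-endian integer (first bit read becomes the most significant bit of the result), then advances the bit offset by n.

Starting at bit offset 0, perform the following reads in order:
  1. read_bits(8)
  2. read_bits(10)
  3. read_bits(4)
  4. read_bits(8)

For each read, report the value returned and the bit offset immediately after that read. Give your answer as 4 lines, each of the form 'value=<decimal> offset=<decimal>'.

Read 1: bits[0:8] width=8 -> value=65 (bin 01000001); offset now 8 = byte 1 bit 0; 24 bits remain
Read 2: bits[8:18] width=10 -> value=145 (bin 0010010001); offset now 18 = byte 2 bit 2; 14 bits remain
Read 3: bits[18:22] width=4 -> value=3 (bin 0011); offset now 22 = byte 2 bit 6; 10 bits remain
Read 4: bits[22:30] width=8 -> value=43 (bin 00101011); offset now 30 = byte 3 bit 6; 2 bits remain

Answer: value=65 offset=8
value=145 offset=18
value=3 offset=22
value=43 offset=30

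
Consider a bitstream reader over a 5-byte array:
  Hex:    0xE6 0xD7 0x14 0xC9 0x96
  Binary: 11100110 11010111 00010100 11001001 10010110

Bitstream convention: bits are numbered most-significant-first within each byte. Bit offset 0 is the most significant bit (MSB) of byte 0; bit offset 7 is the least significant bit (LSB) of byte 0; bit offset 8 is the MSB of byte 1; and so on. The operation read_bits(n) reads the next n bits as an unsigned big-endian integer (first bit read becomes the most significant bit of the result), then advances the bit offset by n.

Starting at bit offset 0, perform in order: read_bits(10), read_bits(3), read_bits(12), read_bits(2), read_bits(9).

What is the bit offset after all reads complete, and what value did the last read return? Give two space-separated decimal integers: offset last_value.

Read 1: bits[0:10] width=10 -> value=923 (bin 1110011011); offset now 10 = byte 1 bit 2; 30 bits remain
Read 2: bits[10:13] width=3 -> value=2 (bin 010); offset now 13 = byte 1 bit 5; 27 bits remain
Read 3: bits[13:25] width=12 -> value=3625 (bin 111000101001); offset now 25 = byte 3 bit 1; 15 bits remain
Read 4: bits[25:27] width=2 -> value=2 (bin 10); offset now 27 = byte 3 bit 3; 13 bits remain
Read 5: bits[27:36] width=9 -> value=153 (bin 010011001); offset now 36 = byte 4 bit 4; 4 bits remain

Answer: 36 153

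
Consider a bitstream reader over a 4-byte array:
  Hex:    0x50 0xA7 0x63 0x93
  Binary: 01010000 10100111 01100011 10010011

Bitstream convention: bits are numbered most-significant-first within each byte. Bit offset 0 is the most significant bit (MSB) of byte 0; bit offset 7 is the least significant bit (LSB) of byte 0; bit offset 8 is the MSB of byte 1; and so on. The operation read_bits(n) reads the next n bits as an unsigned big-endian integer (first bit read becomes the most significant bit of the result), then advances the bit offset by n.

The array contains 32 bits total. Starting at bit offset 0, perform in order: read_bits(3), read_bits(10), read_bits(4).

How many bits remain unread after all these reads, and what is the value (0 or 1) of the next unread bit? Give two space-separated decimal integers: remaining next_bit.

Read 1: bits[0:3] width=3 -> value=2 (bin 010); offset now 3 = byte 0 bit 3; 29 bits remain
Read 2: bits[3:13] width=10 -> value=532 (bin 1000010100); offset now 13 = byte 1 bit 5; 19 bits remain
Read 3: bits[13:17] width=4 -> value=14 (bin 1110); offset now 17 = byte 2 bit 1; 15 bits remain

Answer: 15 1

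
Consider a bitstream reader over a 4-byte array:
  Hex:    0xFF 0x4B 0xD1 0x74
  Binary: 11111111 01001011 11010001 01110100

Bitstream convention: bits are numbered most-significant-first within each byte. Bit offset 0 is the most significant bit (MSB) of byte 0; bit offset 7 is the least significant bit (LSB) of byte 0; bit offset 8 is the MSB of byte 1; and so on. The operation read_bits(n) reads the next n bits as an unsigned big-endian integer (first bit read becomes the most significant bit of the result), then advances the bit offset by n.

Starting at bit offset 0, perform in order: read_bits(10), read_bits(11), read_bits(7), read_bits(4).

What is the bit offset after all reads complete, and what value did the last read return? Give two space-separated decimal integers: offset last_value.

Read 1: bits[0:10] width=10 -> value=1021 (bin 1111111101); offset now 10 = byte 1 bit 2; 22 bits remain
Read 2: bits[10:21] width=11 -> value=378 (bin 00101111010); offset now 21 = byte 2 bit 5; 11 bits remain
Read 3: bits[21:28] width=7 -> value=23 (bin 0010111); offset now 28 = byte 3 bit 4; 4 bits remain
Read 4: bits[28:32] width=4 -> value=4 (bin 0100); offset now 32 = byte 4 bit 0; 0 bits remain

Answer: 32 4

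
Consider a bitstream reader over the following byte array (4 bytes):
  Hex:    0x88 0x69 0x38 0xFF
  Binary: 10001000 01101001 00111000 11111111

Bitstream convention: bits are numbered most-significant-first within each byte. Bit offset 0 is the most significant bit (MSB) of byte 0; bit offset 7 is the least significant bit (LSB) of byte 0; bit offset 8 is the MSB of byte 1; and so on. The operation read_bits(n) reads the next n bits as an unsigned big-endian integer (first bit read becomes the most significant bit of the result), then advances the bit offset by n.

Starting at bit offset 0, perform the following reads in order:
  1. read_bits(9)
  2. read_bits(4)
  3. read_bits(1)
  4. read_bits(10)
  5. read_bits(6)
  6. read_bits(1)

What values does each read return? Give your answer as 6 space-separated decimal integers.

Answer: 272 13 0 312 63 1

Derivation:
Read 1: bits[0:9] width=9 -> value=272 (bin 100010000); offset now 9 = byte 1 bit 1; 23 bits remain
Read 2: bits[9:13] width=4 -> value=13 (bin 1101); offset now 13 = byte 1 bit 5; 19 bits remain
Read 3: bits[13:14] width=1 -> value=0 (bin 0); offset now 14 = byte 1 bit 6; 18 bits remain
Read 4: bits[14:24] width=10 -> value=312 (bin 0100111000); offset now 24 = byte 3 bit 0; 8 bits remain
Read 5: bits[24:30] width=6 -> value=63 (bin 111111); offset now 30 = byte 3 bit 6; 2 bits remain
Read 6: bits[30:31] width=1 -> value=1 (bin 1); offset now 31 = byte 3 bit 7; 1 bits remain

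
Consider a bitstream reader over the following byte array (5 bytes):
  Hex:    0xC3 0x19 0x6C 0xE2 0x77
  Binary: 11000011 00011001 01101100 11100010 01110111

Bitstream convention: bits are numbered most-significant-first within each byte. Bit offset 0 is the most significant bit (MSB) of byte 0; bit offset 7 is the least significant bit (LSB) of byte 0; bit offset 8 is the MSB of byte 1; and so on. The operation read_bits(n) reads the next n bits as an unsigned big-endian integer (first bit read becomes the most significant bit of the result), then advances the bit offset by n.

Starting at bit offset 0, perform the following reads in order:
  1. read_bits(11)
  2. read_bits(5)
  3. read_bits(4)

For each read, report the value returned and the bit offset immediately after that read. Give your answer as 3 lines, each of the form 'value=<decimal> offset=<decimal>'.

Read 1: bits[0:11] width=11 -> value=1560 (bin 11000011000); offset now 11 = byte 1 bit 3; 29 bits remain
Read 2: bits[11:16] width=5 -> value=25 (bin 11001); offset now 16 = byte 2 bit 0; 24 bits remain
Read 3: bits[16:20] width=4 -> value=6 (bin 0110); offset now 20 = byte 2 bit 4; 20 bits remain

Answer: value=1560 offset=11
value=25 offset=16
value=6 offset=20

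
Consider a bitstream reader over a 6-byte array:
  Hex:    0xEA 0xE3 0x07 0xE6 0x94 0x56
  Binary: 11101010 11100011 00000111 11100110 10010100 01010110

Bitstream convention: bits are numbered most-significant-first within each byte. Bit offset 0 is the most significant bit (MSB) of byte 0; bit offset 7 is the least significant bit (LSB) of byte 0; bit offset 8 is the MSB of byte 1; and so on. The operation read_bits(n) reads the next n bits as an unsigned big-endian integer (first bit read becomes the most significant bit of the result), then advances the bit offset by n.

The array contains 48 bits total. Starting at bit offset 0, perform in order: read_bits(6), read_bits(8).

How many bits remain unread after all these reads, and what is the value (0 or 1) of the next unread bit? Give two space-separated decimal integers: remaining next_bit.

Answer: 34 1

Derivation:
Read 1: bits[0:6] width=6 -> value=58 (bin 111010); offset now 6 = byte 0 bit 6; 42 bits remain
Read 2: bits[6:14] width=8 -> value=184 (bin 10111000); offset now 14 = byte 1 bit 6; 34 bits remain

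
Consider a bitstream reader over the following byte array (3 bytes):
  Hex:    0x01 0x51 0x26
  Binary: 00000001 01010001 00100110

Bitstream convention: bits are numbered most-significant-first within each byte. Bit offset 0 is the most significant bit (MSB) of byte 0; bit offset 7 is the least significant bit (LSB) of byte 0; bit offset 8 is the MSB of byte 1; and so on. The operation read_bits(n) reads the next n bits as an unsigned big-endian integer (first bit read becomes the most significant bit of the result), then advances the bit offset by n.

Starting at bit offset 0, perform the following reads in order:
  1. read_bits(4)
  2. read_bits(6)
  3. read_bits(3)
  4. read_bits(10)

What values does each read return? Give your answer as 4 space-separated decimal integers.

Read 1: bits[0:4] width=4 -> value=0 (bin 0000); offset now 4 = byte 0 bit 4; 20 bits remain
Read 2: bits[4:10] width=6 -> value=5 (bin 000101); offset now 10 = byte 1 bit 2; 14 bits remain
Read 3: bits[10:13] width=3 -> value=2 (bin 010); offset now 13 = byte 1 bit 5; 11 bits remain
Read 4: bits[13:23] width=10 -> value=147 (bin 0010010011); offset now 23 = byte 2 bit 7; 1 bits remain

Answer: 0 5 2 147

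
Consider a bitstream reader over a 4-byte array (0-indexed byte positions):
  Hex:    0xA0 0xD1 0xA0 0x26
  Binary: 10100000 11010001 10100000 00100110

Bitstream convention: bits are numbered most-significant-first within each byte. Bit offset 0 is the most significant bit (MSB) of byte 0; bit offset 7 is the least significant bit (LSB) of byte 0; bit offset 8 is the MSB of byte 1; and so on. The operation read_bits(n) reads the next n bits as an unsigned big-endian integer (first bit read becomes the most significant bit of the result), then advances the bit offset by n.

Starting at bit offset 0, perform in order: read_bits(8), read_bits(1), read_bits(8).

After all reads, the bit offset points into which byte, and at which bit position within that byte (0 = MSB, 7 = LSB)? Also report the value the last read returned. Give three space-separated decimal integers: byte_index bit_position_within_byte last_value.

Read 1: bits[0:8] width=8 -> value=160 (bin 10100000); offset now 8 = byte 1 bit 0; 24 bits remain
Read 2: bits[8:9] width=1 -> value=1 (bin 1); offset now 9 = byte 1 bit 1; 23 bits remain
Read 3: bits[9:17] width=8 -> value=163 (bin 10100011); offset now 17 = byte 2 bit 1; 15 bits remain

Answer: 2 1 163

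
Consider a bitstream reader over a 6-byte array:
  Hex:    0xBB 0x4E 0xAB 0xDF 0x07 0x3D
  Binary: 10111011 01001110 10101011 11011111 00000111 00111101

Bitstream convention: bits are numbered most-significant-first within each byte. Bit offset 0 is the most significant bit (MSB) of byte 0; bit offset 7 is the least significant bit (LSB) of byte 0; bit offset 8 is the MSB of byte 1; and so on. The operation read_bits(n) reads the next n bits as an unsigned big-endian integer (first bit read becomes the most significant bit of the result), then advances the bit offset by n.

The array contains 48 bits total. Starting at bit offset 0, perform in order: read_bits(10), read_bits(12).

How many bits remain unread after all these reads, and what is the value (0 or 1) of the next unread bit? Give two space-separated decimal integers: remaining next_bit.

Answer: 26 1

Derivation:
Read 1: bits[0:10] width=10 -> value=749 (bin 1011101101); offset now 10 = byte 1 bit 2; 38 bits remain
Read 2: bits[10:22] width=12 -> value=938 (bin 001110101010); offset now 22 = byte 2 bit 6; 26 bits remain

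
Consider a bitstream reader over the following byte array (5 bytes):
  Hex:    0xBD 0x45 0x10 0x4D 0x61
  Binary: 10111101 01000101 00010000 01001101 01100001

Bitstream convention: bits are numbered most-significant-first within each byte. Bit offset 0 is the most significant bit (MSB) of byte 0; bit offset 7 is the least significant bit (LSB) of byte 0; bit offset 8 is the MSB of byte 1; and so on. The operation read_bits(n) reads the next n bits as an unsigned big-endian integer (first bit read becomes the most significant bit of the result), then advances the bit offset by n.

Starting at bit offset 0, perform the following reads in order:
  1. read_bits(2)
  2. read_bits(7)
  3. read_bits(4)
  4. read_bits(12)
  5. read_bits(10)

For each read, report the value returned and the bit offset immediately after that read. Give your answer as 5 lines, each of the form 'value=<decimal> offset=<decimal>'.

Read 1: bits[0:2] width=2 -> value=2 (bin 10); offset now 2 = byte 0 bit 2; 38 bits remain
Read 2: bits[2:9] width=7 -> value=122 (bin 1111010); offset now 9 = byte 1 bit 1; 31 bits remain
Read 3: bits[9:13] width=4 -> value=8 (bin 1000); offset now 13 = byte 1 bit 5; 27 bits remain
Read 4: bits[13:25] width=12 -> value=2592 (bin 101000100000); offset now 25 = byte 3 bit 1; 15 bits remain
Read 5: bits[25:35] width=10 -> value=619 (bin 1001101011); offset now 35 = byte 4 bit 3; 5 bits remain

Answer: value=2 offset=2
value=122 offset=9
value=8 offset=13
value=2592 offset=25
value=619 offset=35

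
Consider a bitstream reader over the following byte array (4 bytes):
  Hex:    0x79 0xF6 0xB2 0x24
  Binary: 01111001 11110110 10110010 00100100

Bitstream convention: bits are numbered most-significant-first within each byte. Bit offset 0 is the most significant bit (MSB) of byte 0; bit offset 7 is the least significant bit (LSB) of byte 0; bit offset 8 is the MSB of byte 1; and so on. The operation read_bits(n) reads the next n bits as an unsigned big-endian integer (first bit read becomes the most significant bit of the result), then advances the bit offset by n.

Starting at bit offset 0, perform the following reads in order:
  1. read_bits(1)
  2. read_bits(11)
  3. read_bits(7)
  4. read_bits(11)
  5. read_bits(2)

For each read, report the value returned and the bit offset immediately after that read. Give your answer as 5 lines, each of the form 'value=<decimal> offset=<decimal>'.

Answer: value=0 offset=1
value=1951 offset=12
value=53 offset=19
value=1161 offset=30
value=0 offset=32

Derivation:
Read 1: bits[0:1] width=1 -> value=0 (bin 0); offset now 1 = byte 0 bit 1; 31 bits remain
Read 2: bits[1:12] width=11 -> value=1951 (bin 11110011111); offset now 12 = byte 1 bit 4; 20 bits remain
Read 3: bits[12:19] width=7 -> value=53 (bin 0110101); offset now 19 = byte 2 bit 3; 13 bits remain
Read 4: bits[19:30] width=11 -> value=1161 (bin 10010001001); offset now 30 = byte 3 bit 6; 2 bits remain
Read 5: bits[30:32] width=2 -> value=0 (bin 00); offset now 32 = byte 4 bit 0; 0 bits remain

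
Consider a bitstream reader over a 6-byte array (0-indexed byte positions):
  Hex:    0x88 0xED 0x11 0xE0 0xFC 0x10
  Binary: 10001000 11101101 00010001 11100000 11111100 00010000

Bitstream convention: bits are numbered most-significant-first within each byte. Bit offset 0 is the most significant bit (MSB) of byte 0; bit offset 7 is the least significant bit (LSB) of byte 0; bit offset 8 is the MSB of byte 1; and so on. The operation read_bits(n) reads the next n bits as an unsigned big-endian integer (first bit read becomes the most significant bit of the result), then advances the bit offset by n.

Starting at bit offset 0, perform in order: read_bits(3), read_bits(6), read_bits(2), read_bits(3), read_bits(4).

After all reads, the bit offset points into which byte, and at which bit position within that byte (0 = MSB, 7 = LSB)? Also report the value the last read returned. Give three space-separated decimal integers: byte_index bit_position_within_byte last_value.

Answer: 2 2 4

Derivation:
Read 1: bits[0:3] width=3 -> value=4 (bin 100); offset now 3 = byte 0 bit 3; 45 bits remain
Read 2: bits[3:9] width=6 -> value=17 (bin 010001); offset now 9 = byte 1 bit 1; 39 bits remain
Read 3: bits[9:11] width=2 -> value=3 (bin 11); offset now 11 = byte 1 bit 3; 37 bits remain
Read 4: bits[11:14] width=3 -> value=3 (bin 011); offset now 14 = byte 1 bit 6; 34 bits remain
Read 5: bits[14:18] width=4 -> value=4 (bin 0100); offset now 18 = byte 2 bit 2; 30 bits remain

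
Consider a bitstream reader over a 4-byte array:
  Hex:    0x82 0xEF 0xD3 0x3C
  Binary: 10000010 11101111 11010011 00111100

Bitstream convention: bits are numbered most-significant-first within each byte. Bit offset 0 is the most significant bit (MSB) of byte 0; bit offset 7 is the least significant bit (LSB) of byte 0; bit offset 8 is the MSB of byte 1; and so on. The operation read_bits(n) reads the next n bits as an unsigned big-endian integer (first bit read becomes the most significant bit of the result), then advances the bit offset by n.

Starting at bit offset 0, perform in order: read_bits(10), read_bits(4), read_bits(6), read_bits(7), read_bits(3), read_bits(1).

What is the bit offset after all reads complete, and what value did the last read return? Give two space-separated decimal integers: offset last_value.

Answer: 31 0

Derivation:
Read 1: bits[0:10] width=10 -> value=523 (bin 1000001011); offset now 10 = byte 1 bit 2; 22 bits remain
Read 2: bits[10:14] width=4 -> value=11 (bin 1011); offset now 14 = byte 1 bit 6; 18 bits remain
Read 3: bits[14:20] width=6 -> value=61 (bin 111101); offset now 20 = byte 2 bit 4; 12 bits remain
Read 4: bits[20:27] width=7 -> value=25 (bin 0011001); offset now 27 = byte 3 bit 3; 5 bits remain
Read 5: bits[27:30] width=3 -> value=7 (bin 111); offset now 30 = byte 3 bit 6; 2 bits remain
Read 6: bits[30:31] width=1 -> value=0 (bin 0); offset now 31 = byte 3 bit 7; 1 bits remain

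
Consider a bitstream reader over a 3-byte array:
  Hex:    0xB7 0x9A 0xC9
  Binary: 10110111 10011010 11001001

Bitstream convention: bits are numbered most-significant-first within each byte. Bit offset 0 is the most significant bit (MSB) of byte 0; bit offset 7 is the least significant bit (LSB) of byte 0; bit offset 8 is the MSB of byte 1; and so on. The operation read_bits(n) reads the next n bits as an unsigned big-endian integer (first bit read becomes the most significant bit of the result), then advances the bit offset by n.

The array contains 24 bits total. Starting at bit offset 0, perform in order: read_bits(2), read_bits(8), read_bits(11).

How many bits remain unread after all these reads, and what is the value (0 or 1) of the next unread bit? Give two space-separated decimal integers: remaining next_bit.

Read 1: bits[0:2] width=2 -> value=2 (bin 10); offset now 2 = byte 0 bit 2; 22 bits remain
Read 2: bits[2:10] width=8 -> value=222 (bin 11011110); offset now 10 = byte 1 bit 2; 14 bits remain
Read 3: bits[10:21] width=11 -> value=857 (bin 01101011001); offset now 21 = byte 2 bit 5; 3 bits remain

Answer: 3 0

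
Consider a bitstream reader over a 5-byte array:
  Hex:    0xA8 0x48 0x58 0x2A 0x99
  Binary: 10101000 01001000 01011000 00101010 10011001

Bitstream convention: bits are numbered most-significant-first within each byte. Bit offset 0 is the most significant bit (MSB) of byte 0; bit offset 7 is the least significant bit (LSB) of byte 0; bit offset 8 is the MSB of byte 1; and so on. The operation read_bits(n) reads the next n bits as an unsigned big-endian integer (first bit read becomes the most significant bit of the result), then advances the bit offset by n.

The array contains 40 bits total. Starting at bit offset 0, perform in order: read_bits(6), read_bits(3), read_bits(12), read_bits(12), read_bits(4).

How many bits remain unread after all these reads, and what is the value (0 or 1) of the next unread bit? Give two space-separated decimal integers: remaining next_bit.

Read 1: bits[0:6] width=6 -> value=42 (bin 101010); offset now 6 = byte 0 bit 6; 34 bits remain
Read 2: bits[6:9] width=3 -> value=0 (bin 000); offset now 9 = byte 1 bit 1; 31 bits remain
Read 3: bits[9:21] width=12 -> value=2315 (bin 100100001011); offset now 21 = byte 2 bit 5; 19 bits remain
Read 4: bits[21:33] width=12 -> value=85 (bin 000001010101); offset now 33 = byte 4 bit 1; 7 bits remain
Read 5: bits[33:37] width=4 -> value=3 (bin 0011); offset now 37 = byte 4 bit 5; 3 bits remain

Answer: 3 0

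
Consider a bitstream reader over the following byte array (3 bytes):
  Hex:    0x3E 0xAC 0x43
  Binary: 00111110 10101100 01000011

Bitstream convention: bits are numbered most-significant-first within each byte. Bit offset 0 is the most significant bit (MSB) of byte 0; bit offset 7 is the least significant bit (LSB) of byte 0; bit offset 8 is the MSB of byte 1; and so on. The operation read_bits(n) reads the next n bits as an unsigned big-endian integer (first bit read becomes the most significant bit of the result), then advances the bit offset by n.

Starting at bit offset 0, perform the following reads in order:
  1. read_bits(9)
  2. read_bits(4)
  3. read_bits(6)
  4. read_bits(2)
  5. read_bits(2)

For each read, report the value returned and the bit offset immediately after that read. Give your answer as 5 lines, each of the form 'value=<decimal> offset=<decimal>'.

Read 1: bits[0:9] width=9 -> value=125 (bin 001111101); offset now 9 = byte 1 bit 1; 15 bits remain
Read 2: bits[9:13] width=4 -> value=5 (bin 0101); offset now 13 = byte 1 bit 5; 11 bits remain
Read 3: bits[13:19] width=6 -> value=34 (bin 100010); offset now 19 = byte 2 bit 3; 5 bits remain
Read 4: bits[19:21] width=2 -> value=0 (bin 00); offset now 21 = byte 2 bit 5; 3 bits remain
Read 5: bits[21:23] width=2 -> value=1 (bin 01); offset now 23 = byte 2 bit 7; 1 bits remain

Answer: value=125 offset=9
value=5 offset=13
value=34 offset=19
value=0 offset=21
value=1 offset=23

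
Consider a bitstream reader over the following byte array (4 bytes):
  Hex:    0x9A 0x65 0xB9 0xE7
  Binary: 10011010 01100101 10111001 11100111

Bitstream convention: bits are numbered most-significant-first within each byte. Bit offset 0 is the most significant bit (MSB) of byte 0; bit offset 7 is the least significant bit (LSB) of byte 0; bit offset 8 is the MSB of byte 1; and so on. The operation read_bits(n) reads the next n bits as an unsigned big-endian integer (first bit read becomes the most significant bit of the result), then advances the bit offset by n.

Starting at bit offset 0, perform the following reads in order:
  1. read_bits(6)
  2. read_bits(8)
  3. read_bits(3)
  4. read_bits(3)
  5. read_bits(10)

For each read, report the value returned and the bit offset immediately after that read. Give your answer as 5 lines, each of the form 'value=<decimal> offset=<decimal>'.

Read 1: bits[0:6] width=6 -> value=38 (bin 100110); offset now 6 = byte 0 bit 6; 26 bits remain
Read 2: bits[6:14] width=8 -> value=153 (bin 10011001); offset now 14 = byte 1 bit 6; 18 bits remain
Read 3: bits[14:17] width=3 -> value=3 (bin 011); offset now 17 = byte 2 bit 1; 15 bits remain
Read 4: bits[17:20] width=3 -> value=3 (bin 011); offset now 20 = byte 2 bit 4; 12 bits remain
Read 5: bits[20:30] width=10 -> value=633 (bin 1001111001); offset now 30 = byte 3 bit 6; 2 bits remain

Answer: value=38 offset=6
value=153 offset=14
value=3 offset=17
value=3 offset=20
value=633 offset=30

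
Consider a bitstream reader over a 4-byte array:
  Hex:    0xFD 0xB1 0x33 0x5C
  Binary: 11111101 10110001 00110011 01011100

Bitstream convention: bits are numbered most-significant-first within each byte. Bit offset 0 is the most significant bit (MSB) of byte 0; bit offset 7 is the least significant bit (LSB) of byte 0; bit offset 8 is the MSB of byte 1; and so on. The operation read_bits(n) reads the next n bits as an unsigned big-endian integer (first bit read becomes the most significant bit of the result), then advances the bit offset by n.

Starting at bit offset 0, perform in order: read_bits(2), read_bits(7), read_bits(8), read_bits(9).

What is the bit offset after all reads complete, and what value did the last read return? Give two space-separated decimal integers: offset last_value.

Read 1: bits[0:2] width=2 -> value=3 (bin 11); offset now 2 = byte 0 bit 2; 30 bits remain
Read 2: bits[2:9] width=7 -> value=123 (bin 1111011); offset now 9 = byte 1 bit 1; 23 bits remain
Read 3: bits[9:17] width=8 -> value=98 (bin 01100010); offset now 17 = byte 2 bit 1; 15 bits remain
Read 4: bits[17:26] width=9 -> value=205 (bin 011001101); offset now 26 = byte 3 bit 2; 6 bits remain

Answer: 26 205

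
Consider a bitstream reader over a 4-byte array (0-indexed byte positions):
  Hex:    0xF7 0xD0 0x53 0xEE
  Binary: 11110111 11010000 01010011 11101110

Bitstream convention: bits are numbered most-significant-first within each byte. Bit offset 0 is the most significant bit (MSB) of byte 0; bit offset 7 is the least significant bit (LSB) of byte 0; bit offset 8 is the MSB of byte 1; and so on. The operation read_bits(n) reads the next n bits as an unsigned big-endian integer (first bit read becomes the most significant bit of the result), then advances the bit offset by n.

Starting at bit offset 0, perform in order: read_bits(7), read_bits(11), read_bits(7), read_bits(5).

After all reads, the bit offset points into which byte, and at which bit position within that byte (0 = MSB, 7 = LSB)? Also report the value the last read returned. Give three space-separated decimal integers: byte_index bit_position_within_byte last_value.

Read 1: bits[0:7] width=7 -> value=123 (bin 1111011); offset now 7 = byte 0 bit 7; 25 bits remain
Read 2: bits[7:18] width=11 -> value=1857 (bin 11101000001); offset now 18 = byte 2 bit 2; 14 bits remain
Read 3: bits[18:25] width=7 -> value=39 (bin 0100111); offset now 25 = byte 3 bit 1; 7 bits remain
Read 4: bits[25:30] width=5 -> value=27 (bin 11011); offset now 30 = byte 3 bit 6; 2 bits remain

Answer: 3 6 27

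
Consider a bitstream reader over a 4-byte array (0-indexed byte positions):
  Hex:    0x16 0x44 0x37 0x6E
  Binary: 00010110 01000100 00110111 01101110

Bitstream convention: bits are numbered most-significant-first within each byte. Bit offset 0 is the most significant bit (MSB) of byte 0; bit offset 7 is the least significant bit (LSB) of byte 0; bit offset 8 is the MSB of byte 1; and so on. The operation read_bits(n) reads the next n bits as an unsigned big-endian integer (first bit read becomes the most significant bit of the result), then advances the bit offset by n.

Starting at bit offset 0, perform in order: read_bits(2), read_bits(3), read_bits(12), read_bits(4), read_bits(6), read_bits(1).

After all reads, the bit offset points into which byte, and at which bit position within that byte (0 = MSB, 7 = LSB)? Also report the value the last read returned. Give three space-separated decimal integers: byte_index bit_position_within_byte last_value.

Answer: 3 4 0

Derivation:
Read 1: bits[0:2] width=2 -> value=0 (bin 00); offset now 2 = byte 0 bit 2; 30 bits remain
Read 2: bits[2:5] width=3 -> value=2 (bin 010); offset now 5 = byte 0 bit 5; 27 bits remain
Read 3: bits[5:17] width=12 -> value=3208 (bin 110010001000); offset now 17 = byte 2 bit 1; 15 bits remain
Read 4: bits[17:21] width=4 -> value=6 (bin 0110); offset now 21 = byte 2 bit 5; 11 bits remain
Read 5: bits[21:27] width=6 -> value=59 (bin 111011); offset now 27 = byte 3 bit 3; 5 bits remain
Read 6: bits[27:28] width=1 -> value=0 (bin 0); offset now 28 = byte 3 bit 4; 4 bits remain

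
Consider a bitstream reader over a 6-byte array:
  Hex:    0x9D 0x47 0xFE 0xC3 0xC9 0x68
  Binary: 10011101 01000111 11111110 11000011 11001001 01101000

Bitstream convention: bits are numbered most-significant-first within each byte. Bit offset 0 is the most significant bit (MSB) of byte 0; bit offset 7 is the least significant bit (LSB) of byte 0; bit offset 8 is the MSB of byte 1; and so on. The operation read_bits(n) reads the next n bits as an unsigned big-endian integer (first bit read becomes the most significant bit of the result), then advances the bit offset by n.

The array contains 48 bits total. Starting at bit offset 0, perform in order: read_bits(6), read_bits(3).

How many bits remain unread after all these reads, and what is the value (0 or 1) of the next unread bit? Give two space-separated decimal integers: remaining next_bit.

Read 1: bits[0:6] width=6 -> value=39 (bin 100111); offset now 6 = byte 0 bit 6; 42 bits remain
Read 2: bits[6:9] width=3 -> value=2 (bin 010); offset now 9 = byte 1 bit 1; 39 bits remain

Answer: 39 1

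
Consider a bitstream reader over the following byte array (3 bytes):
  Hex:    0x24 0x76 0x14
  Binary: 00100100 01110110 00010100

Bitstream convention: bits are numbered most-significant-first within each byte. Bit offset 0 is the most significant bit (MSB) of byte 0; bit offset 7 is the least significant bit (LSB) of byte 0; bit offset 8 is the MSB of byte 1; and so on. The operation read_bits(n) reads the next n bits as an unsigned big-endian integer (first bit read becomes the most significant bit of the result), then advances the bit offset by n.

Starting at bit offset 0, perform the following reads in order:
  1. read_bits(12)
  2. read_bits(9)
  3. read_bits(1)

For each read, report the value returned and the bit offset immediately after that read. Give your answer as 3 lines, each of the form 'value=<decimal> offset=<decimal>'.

Answer: value=583 offset=12
value=194 offset=21
value=1 offset=22

Derivation:
Read 1: bits[0:12] width=12 -> value=583 (bin 001001000111); offset now 12 = byte 1 bit 4; 12 bits remain
Read 2: bits[12:21] width=9 -> value=194 (bin 011000010); offset now 21 = byte 2 bit 5; 3 bits remain
Read 3: bits[21:22] width=1 -> value=1 (bin 1); offset now 22 = byte 2 bit 6; 2 bits remain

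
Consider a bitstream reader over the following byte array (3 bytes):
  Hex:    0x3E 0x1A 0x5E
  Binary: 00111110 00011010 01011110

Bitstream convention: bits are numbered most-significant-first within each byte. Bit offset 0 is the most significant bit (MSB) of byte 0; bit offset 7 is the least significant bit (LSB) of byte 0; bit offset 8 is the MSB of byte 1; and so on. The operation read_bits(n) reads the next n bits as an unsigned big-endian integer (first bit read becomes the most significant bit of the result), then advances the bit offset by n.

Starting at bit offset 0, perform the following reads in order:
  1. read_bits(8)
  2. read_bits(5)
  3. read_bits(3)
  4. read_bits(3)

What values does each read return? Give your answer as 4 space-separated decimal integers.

Answer: 62 3 2 2

Derivation:
Read 1: bits[0:8] width=8 -> value=62 (bin 00111110); offset now 8 = byte 1 bit 0; 16 bits remain
Read 2: bits[8:13] width=5 -> value=3 (bin 00011); offset now 13 = byte 1 bit 5; 11 bits remain
Read 3: bits[13:16] width=3 -> value=2 (bin 010); offset now 16 = byte 2 bit 0; 8 bits remain
Read 4: bits[16:19] width=3 -> value=2 (bin 010); offset now 19 = byte 2 bit 3; 5 bits remain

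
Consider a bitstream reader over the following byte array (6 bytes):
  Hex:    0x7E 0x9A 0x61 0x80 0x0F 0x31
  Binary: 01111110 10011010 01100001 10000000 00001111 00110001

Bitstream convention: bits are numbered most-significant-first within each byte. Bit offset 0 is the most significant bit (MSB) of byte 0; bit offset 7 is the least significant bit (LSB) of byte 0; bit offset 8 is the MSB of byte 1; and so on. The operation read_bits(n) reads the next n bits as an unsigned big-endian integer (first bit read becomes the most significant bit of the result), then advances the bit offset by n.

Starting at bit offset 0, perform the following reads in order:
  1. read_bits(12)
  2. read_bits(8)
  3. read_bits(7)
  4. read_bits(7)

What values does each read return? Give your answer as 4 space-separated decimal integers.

Read 1: bits[0:12] width=12 -> value=2025 (bin 011111101001); offset now 12 = byte 1 bit 4; 36 bits remain
Read 2: bits[12:20] width=8 -> value=166 (bin 10100110); offset now 20 = byte 2 bit 4; 28 bits remain
Read 3: bits[20:27] width=7 -> value=12 (bin 0001100); offset now 27 = byte 3 bit 3; 21 bits remain
Read 4: bits[27:34] width=7 -> value=0 (bin 0000000); offset now 34 = byte 4 bit 2; 14 bits remain

Answer: 2025 166 12 0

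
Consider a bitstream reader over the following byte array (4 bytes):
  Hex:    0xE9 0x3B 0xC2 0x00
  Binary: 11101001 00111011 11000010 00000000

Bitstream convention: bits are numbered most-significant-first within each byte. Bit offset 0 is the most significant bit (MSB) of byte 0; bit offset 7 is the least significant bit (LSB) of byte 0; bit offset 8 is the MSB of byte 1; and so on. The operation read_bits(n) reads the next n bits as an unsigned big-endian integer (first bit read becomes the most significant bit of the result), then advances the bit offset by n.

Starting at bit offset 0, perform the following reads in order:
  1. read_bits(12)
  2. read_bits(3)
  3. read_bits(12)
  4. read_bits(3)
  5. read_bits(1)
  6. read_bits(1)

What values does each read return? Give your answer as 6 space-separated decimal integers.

Read 1: bits[0:12] width=12 -> value=3731 (bin 111010010011); offset now 12 = byte 1 bit 4; 20 bits remain
Read 2: bits[12:15] width=3 -> value=5 (bin 101); offset now 15 = byte 1 bit 7; 17 bits remain
Read 3: bits[15:27] width=12 -> value=3600 (bin 111000010000); offset now 27 = byte 3 bit 3; 5 bits remain
Read 4: bits[27:30] width=3 -> value=0 (bin 000); offset now 30 = byte 3 bit 6; 2 bits remain
Read 5: bits[30:31] width=1 -> value=0 (bin 0); offset now 31 = byte 3 bit 7; 1 bits remain
Read 6: bits[31:32] width=1 -> value=0 (bin 0); offset now 32 = byte 4 bit 0; 0 bits remain

Answer: 3731 5 3600 0 0 0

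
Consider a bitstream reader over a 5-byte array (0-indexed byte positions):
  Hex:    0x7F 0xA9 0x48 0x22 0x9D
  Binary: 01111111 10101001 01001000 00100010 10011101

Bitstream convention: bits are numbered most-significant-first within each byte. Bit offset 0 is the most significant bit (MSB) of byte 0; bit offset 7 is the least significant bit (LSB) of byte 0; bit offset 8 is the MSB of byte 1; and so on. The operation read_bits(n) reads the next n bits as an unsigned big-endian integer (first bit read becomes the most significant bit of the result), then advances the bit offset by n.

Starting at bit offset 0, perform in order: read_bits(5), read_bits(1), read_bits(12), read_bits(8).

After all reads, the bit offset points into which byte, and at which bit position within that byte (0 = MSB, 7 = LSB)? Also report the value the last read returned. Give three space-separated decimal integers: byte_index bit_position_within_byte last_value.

Read 1: bits[0:5] width=5 -> value=15 (bin 01111); offset now 5 = byte 0 bit 5; 35 bits remain
Read 2: bits[5:6] width=1 -> value=1 (bin 1); offset now 6 = byte 0 bit 6; 34 bits remain
Read 3: bits[6:18] width=12 -> value=3749 (bin 111010100101); offset now 18 = byte 2 bit 2; 22 bits remain
Read 4: bits[18:26] width=8 -> value=32 (bin 00100000); offset now 26 = byte 3 bit 2; 14 bits remain

Answer: 3 2 32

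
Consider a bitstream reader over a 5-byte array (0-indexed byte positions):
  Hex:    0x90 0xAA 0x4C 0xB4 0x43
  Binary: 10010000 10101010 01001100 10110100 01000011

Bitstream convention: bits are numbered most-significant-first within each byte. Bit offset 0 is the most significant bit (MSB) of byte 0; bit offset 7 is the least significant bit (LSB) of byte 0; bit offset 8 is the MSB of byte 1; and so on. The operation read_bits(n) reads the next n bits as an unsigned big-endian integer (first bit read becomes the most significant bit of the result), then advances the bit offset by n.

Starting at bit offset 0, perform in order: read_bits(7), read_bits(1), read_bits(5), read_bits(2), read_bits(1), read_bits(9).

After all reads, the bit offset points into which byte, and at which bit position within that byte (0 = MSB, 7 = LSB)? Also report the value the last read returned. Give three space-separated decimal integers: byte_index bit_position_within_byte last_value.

Answer: 3 1 153

Derivation:
Read 1: bits[0:7] width=7 -> value=72 (bin 1001000); offset now 7 = byte 0 bit 7; 33 bits remain
Read 2: bits[7:8] width=1 -> value=0 (bin 0); offset now 8 = byte 1 bit 0; 32 bits remain
Read 3: bits[8:13] width=5 -> value=21 (bin 10101); offset now 13 = byte 1 bit 5; 27 bits remain
Read 4: bits[13:15] width=2 -> value=1 (bin 01); offset now 15 = byte 1 bit 7; 25 bits remain
Read 5: bits[15:16] width=1 -> value=0 (bin 0); offset now 16 = byte 2 bit 0; 24 bits remain
Read 6: bits[16:25] width=9 -> value=153 (bin 010011001); offset now 25 = byte 3 bit 1; 15 bits remain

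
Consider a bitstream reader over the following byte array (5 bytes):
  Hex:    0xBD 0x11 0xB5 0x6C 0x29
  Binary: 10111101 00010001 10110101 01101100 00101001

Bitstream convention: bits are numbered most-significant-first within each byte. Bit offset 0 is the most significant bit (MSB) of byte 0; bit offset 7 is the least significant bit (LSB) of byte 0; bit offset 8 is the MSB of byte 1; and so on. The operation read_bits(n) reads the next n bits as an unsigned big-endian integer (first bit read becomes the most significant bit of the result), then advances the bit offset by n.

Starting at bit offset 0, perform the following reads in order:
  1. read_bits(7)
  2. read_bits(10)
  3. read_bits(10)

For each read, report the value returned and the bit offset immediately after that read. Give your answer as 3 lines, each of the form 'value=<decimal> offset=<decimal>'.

Read 1: bits[0:7] width=7 -> value=94 (bin 1011110); offset now 7 = byte 0 bit 7; 33 bits remain
Read 2: bits[7:17] width=10 -> value=547 (bin 1000100011); offset now 17 = byte 2 bit 1; 23 bits remain
Read 3: bits[17:27] width=10 -> value=427 (bin 0110101011); offset now 27 = byte 3 bit 3; 13 bits remain

Answer: value=94 offset=7
value=547 offset=17
value=427 offset=27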